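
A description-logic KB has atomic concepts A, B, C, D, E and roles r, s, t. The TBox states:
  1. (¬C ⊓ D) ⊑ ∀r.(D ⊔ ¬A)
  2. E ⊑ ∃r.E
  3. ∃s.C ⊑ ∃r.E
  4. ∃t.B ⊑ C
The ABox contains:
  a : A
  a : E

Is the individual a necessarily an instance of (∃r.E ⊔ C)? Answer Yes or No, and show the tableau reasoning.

Yes

1. a : (∃r.E ⊔ C)?  L(a) = {A, E} ∪ {(∀r.¬E ⊓ ¬C)}
   clash {C, ¬C} at a — a ∈ (∃r.E ⊔ C)
2. Hence a : (∃r.E ⊔ C): entailed.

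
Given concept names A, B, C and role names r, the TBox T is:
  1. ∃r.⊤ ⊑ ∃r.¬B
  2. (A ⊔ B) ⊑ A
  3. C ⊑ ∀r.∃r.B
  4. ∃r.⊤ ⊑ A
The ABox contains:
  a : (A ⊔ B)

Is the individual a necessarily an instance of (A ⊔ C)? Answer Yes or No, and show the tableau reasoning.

Yes

1. a : (A ⊔ C)?  L(a) = {(A ⊔ B)} ∪ {(¬A ⊓ ¬C)}
   clash {A, ¬A} at a — a ∈ (A ⊔ C)
2. Hence a : (A ⊔ C): entailed.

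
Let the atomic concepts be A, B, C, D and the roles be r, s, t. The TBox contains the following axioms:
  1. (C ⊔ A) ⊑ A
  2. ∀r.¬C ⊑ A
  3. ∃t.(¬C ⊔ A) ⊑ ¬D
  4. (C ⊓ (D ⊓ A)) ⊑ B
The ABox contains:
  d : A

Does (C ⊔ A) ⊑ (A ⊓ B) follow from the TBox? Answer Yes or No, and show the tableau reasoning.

No

1. (C ⊔ A) ⊑ (A ⊓ B)  ⇔  ((C ⊔ A) ⊓ (¬A ⊔ ¬B)) unsat w.r.t. T
   apply at x₀: (C ⊔ A)⊑A
   open: L(x₀) ⊇ {A, C, ¬B, ¬D, ∃r.C} (+ ∃-successors)
2. Hence (C ⊔ A) ⊑ (A ⊓ B): not entailed.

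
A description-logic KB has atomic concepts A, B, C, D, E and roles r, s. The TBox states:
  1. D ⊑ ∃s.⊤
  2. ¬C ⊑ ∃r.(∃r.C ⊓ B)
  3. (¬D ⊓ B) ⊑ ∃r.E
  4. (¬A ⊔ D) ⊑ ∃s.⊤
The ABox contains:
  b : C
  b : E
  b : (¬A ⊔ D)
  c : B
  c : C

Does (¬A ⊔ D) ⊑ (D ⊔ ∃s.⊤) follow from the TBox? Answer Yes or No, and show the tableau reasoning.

Yes

1. (¬A ⊔ D) ⊑ (D ⊔ ∃s.⊤)  ⇔  ((¬A ⊔ D) ⊓ (¬D ⊓ ∀s.⊥)) unsat w.r.t. T
   all branches close; clash {D, ¬D} at x₀
2. Hence (¬A ⊔ D) ⊑ (D ⊔ ∃s.⊤): entailed.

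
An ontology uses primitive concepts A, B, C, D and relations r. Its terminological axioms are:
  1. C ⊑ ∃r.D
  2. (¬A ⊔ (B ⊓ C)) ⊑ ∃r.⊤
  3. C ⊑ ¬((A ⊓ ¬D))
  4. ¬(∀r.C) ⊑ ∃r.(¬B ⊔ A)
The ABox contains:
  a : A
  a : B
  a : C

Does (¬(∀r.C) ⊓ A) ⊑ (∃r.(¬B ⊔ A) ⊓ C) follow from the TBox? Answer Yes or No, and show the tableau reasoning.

1. (¬(∀r.C) ⊓ A) ⊑ (∃r.(¬B ⊔ A) ⊓ C)  ⇔  ((∃r.¬C ⊓ A) ⊓ (∀r.(B ⊓ ¬A) ⊔ ¬C)) unsat w.r.t. T
   apply at x₀: ¬(∀r.C)⊑∃r.(¬B ⊔ A)
   open: L(x₀) ⊇ {A, ¬C, ∃r.(¬B ⊔ A), ∃r.¬C} (+ ∃-successors)
2. Hence (¬(∀r.C) ⊓ A) ⊑ (∃r.(¬B ⊔ A) ⊓ C): not entailed.

No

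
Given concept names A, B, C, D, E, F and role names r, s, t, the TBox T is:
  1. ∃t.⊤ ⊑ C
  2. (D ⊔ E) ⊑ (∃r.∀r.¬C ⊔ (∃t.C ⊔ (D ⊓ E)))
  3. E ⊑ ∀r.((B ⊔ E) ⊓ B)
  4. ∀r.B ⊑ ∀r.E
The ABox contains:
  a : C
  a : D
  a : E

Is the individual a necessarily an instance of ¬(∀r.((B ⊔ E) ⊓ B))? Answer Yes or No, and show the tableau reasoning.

No

1. a : ¬(∀r.((B ⊔ E) ⊓ B))?  L(a) = {C, D, E} ∪ {∀r.((B ⊔ E) ⊓ B)}
   open: L(a) ⊇ {C, D, E, ∀r.((B ⊔ E) ⊓ B), ∀r.E, …} (+ ∃-successors) — a ∉ ¬(∀r.((B ⊔ E) ⊓ B)) possible
2. Hence a : ¬(∀r.((B ⊔ E) ⊓ B)): not entailed.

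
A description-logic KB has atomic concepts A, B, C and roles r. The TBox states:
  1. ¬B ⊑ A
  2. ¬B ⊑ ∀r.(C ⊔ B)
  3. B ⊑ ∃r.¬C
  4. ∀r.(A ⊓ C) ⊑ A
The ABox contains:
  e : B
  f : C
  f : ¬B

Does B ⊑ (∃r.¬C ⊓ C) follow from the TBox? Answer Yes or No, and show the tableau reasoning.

No

1. B ⊑ (∃r.¬C ⊓ C)  ⇔  (B ⊓ (∀r.C ⊔ ¬C)) unsat w.r.t. T
   apply at x₀: B⊑∃r.¬C
   open: L(x₀) ⊇ {B, ¬C, ∃r.(¬A ⊔ ¬C), ∃r.¬C} (+ ∃-successors)
2. Hence B ⊑ (∃r.¬C ⊓ C): not entailed.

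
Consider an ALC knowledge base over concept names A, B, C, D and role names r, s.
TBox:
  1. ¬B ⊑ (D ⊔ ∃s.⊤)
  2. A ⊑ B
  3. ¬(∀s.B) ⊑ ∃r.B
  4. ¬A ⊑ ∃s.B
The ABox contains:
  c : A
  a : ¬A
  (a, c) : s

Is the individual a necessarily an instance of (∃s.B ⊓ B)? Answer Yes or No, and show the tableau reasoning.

No

1. a : (∃s.B ⊓ B)?  L(a) = {¬A} ∪ {(∀s.¬B ⊔ ¬B)}
   apply at a: ¬A⊑∃s.B
   open: L(a) ⊇ {D, ¬A, ¬B, ∀s.B, ∃s.B} (+ ∃-successors) — a ∉ (∃s.B ⊓ B) possible
2. Hence a : (∃s.B ⊓ B): not entailed.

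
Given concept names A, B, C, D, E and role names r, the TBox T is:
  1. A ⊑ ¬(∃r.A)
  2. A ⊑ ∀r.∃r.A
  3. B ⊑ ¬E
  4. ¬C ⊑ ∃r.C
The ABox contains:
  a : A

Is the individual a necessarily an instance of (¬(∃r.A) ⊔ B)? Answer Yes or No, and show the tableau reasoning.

Yes

1. a : (¬(∃r.A) ⊔ B)?  L(a) = {A} ∪ {(∃r.A ⊓ ¬B)}
   clash {A, ¬A} at an ∃-successor — a ∈ (¬(∃r.A) ⊔ B)
2. Hence a : (¬(∃r.A) ⊔ B): entailed.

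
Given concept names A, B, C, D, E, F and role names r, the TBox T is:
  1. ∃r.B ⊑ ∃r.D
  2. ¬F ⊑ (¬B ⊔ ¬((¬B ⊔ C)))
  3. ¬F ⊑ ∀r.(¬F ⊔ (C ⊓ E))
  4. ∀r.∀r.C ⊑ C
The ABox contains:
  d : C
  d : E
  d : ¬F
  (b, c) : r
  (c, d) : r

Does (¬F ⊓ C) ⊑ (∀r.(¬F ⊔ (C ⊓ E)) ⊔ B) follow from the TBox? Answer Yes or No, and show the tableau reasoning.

1. (¬F ⊓ C) ⊑ (∀r.(¬F ⊔ (C ⊓ E)) ⊔ B)  ⇔  ((¬F ⊓ C) ⊓ (∃r.(F ⊓ (¬C ⊔ ¬E)) ⊓ ¬B)) unsat w.r.t. T
   all branches close; clash {E, ¬E} at an ∃-successor
2. Hence (¬F ⊓ C) ⊑ (∀r.(¬F ⊔ (C ⊓ E)) ⊔ B): entailed.

Yes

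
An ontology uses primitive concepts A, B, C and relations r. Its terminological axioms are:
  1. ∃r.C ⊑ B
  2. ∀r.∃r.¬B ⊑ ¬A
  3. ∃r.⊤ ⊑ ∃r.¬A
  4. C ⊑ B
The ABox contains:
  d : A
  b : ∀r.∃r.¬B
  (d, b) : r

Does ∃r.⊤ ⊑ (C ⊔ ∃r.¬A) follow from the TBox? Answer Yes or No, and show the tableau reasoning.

Yes

1. ∃r.⊤ ⊑ (C ⊔ ∃r.¬A)  ⇔  (∃r.⊤ ⊓ (¬C ⊓ ∀r.A)) unsat w.r.t. T
   all branches close; clash {A, ¬A} at an ∃-successor
2. Hence ∃r.⊤ ⊑ (C ⊔ ∃r.¬A): entailed.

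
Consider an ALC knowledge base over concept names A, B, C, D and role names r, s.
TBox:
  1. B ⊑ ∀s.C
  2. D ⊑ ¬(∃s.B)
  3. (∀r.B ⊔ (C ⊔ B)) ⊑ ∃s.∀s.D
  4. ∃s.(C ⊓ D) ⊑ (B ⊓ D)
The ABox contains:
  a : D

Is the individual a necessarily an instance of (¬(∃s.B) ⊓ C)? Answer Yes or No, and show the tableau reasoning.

No

1. a : (¬(∃s.B) ⊓ C)?  L(a) = {D} ∪ {(∃s.B ⊔ ¬C)}
   apply at a: D⊑¬(∃s.B)
   open: L(a) ⊇ {D, ¬B, ¬C, ∀s.(¬C ⊔ ¬D), ∀s.¬B, …} (+ ∃-successors) — a ∉ (¬(∃s.B) ⊓ C) possible
2. Hence a : (¬(∃s.B) ⊓ C): not entailed.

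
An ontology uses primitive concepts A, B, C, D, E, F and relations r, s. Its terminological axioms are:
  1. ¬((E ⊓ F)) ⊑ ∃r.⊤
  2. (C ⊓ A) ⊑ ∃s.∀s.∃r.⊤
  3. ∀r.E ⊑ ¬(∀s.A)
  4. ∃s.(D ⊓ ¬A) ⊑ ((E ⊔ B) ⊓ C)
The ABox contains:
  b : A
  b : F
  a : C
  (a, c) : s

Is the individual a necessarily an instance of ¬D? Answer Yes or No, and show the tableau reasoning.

1. a : ¬D?  L(a) = {C} ∪ {D}
   open: L(a) ⊇ {C, D, E, F, ¬A, …} (+ ∃-successors) — a ∉ ¬D possible
2. Hence a : ¬D: not entailed.

No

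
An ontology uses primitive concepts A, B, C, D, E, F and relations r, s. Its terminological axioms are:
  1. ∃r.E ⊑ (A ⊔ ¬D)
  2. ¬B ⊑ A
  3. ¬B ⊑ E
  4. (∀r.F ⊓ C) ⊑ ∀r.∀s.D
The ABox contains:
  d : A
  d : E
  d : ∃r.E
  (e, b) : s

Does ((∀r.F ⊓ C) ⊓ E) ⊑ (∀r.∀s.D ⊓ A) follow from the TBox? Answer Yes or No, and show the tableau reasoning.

1. ((∀r.F ⊓ C) ⊓ E) ⊑ (∀r.∀s.D ⊓ A)  ⇔  (((∀r.F ⊓ C) ⊓ E) ⊓ (∃r.∃s.¬D ⊔ ¬A)) unsat w.r.t. T
   apply at x₀: (∀r.F ⊓ C)⊑∀r.∀s.D
   open: L(x₀) ⊇ {B, C, E, ¬A, ∀r.F, …}
2. Hence ((∀r.F ⊓ C) ⊓ E) ⊑ (∀r.∀s.D ⊓ A): not entailed.

No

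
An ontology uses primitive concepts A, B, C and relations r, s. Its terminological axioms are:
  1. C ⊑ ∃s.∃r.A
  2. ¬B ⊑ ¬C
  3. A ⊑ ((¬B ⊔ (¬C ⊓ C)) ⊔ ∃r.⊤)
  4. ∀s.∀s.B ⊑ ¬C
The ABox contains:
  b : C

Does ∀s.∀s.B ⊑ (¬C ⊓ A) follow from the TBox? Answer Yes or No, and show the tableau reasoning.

1. ∀s.∀s.B ⊑ (¬C ⊓ A)  ⇔  (∀s.∀s.B ⊓ (C ⊔ ¬A)) unsat w.r.t. T
   apply at x₀: ∀s.∀s.B⊑¬C
   open: L(x₀) ⊇ {B, ¬A, ¬C, ∀s.∀s.B}
2. Hence ∀s.∀s.B ⊑ (¬C ⊓ A): not entailed.

No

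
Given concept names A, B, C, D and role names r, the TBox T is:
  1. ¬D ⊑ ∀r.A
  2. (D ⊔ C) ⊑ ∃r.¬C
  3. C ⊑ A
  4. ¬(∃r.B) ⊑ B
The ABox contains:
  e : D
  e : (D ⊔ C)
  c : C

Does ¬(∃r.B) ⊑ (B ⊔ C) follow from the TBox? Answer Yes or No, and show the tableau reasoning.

1. ¬(∃r.B) ⊑ (B ⊔ C)  ⇔  (∀r.¬B ⊓ (¬B ⊓ ¬C)) unsat w.r.t. T
   all branches close; clash {B, ¬B} at x₀
2. Hence ¬(∃r.B) ⊑ (B ⊔ C): entailed.

Yes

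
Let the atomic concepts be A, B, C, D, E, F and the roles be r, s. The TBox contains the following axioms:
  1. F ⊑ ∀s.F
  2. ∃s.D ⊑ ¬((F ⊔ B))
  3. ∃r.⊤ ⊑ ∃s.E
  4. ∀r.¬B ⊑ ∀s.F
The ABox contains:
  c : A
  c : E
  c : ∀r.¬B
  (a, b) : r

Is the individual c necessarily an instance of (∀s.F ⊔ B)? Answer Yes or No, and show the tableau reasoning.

1. c : (∀s.F ⊔ B)?  L(c) = {A, E, ∀r.¬B} ∪ {(∃s.¬F ⊓ ¬B)}
   clash {F, ¬F} at an ∃-successor — c ∈ (∀s.F ⊔ B)
2. Hence c : (∀s.F ⊔ B): entailed.

Yes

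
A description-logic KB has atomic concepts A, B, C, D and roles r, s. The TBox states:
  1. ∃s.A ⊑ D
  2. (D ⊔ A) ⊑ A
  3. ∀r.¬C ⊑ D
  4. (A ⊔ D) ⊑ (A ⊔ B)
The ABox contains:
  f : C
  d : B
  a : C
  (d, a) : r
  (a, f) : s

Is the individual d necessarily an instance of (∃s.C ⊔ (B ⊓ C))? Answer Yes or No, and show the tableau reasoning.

No

1. d : (∃s.C ⊔ (B ⊓ C))?  L(d) = {B} ∪ {(∀s.¬C ⊓ (¬B ⊔ ¬C))}
   open: L(d) ⊇ {B, ¬A, ¬C, ¬D, ∀s.¬A, …} (+ ∃-successors) — d ∉ (∃s.C ⊔ (B ⊓ C)) possible
2. Hence d : (∃s.C ⊔ (B ⊓ C)): not entailed.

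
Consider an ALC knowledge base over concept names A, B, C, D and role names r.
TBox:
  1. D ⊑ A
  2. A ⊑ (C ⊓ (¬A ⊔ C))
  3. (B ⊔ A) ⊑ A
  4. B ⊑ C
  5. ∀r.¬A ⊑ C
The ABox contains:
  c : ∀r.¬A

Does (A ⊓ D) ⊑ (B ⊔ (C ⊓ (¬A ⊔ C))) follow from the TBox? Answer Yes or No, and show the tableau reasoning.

Yes

1. (A ⊓ D) ⊑ (B ⊔ (C ⊓ (¬A ⊔ C)))  ⇔  ((A ⊓ D) ⊓ (¬B ⊓ (¬C ⊔ (A ⊓ ¬C)))) unsat w.r.t. T
   all branches close; clash {C, ¬C} at x₀
2. Hence (A ⊓ D) ⊑ (B ⊔ (C ⊓ (¬A ⊔ C))): entailed.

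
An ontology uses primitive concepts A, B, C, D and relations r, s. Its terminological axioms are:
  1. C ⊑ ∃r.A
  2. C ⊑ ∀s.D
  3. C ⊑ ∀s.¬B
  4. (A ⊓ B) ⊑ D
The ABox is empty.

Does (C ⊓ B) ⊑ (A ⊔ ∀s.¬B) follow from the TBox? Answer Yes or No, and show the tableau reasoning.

Yes

1. (C ⊓ B) ⊑ (A ⊔ ∀s.¬B)  ⇔  ((C ⊓ B) ⊓ (¬A ⊓ ∃s.B)) unsat w.r.t. T
   all branches close; clash {B, ¬B} at an ∃-successor
2. Hence (C ⊓ B) ⊑ (A ⊔ ∀s.¬B): entailed.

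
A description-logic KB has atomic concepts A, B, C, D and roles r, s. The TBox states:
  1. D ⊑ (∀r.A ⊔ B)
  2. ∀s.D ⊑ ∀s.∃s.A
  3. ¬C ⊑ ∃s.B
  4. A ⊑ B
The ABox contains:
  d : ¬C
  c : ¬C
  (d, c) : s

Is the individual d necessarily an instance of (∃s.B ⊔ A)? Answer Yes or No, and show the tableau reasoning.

1. d : (∃s.B ⊔ A)?  L(d) = {¬C} ∪ {(∀s.¬B ⊓ ¬A)}
   clash {B, ¬B} at an ∃-successor — d ∈ (∃s.B ⊔ A)
2. Hence d : (∃s.B ⊔ A): entailed.

Yes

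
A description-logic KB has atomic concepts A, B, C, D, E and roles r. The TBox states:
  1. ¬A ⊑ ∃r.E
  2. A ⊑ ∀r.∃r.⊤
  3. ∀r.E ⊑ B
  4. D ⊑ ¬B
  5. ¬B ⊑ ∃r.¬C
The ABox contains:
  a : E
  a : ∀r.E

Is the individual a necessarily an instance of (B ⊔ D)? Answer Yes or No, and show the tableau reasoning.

Yes

1. a : (B ⊔ D)?  L(a) = {E, ∀r.E} ∪ {(¬B ⊓ ¬D)}
   clash {B, ¬B} at a — a ∈ (B ⊔ D)
2. Hence a : (B ⊔ D): entailed.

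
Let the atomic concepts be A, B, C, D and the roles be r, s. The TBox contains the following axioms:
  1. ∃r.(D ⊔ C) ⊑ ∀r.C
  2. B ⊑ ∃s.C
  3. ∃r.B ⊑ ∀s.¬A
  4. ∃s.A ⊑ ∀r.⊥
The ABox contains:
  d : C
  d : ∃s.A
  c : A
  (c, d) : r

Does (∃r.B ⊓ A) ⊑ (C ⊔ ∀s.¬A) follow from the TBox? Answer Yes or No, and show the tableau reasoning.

1. (∃r.B ⊓ A) ⊑ (C ⊔ ∀s.¬A)  ⇔  ((∃r.B ⊓ A) ⊓ (¬C ⊓ ∃s.A)) unsat w.r.t. T
   all branches close; clash {A, ¬A} at an ∃-successor
2. Hence (∃r.B ⊓ A) ⊑ (C ⊔ ∀s.¬A): entailed.

Yes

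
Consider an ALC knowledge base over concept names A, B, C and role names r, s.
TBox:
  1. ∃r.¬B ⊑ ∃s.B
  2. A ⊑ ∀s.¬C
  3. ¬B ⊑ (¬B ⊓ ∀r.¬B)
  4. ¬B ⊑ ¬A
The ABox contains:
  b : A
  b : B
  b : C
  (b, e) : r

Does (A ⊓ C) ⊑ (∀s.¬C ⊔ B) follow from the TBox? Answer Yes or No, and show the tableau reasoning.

Yes

1. (A ⊓ C) ⊑ (∀s.¬C ⊔ B)  ⇔  ((A ⊓ C) ⊓ (∃s.C ⊓ ¬B)) unsat w.r.t. T
   all branches close; clash {A, ¬A} at x₀
2. Hence (A ⊓ C) ⊑ (∀s.¬C ⊔ B): entailed.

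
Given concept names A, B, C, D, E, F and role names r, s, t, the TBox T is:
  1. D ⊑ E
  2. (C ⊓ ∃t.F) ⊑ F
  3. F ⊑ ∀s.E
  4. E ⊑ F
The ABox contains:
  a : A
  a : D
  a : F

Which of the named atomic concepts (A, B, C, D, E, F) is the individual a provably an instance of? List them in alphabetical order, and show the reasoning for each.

1. a : A?  L(a) = {A, D, F} ∪ {¬A}
   clash {A, ¬A} at a — a ∈ A
2. a : B?  L(a) = {A, D, F} ∪ {¬B}
   apply at a: D⊑E; F⊑∀s.E
   open: L(a) ⊇ {A, D, E, F, ¬B, …} — a ∉ B possible
3. a : C?  L(a) = {A, D, F} ∪ {¬C}
   apply at a: D⊑E; F⊑∀s.E
   open: L(a) ⊇ {A, D, E, F, ¬C, …} — a ∉ C possible
4. a : D?  L(a) = {A, D, F} ∪ {¬D}
   clash {D, ¬D} at a — a ∈ D
5. a : E?  L(a) = {A, D, F} ∪ {¬E}
   clash {E, ¬E} at a — a ∈ E
6. a : F?  L(a) = {A, D, F} ∪ {¬F}
   clash {F, ¬F} at a — a ∈ F
7. Entailed for a: {A, D, E, F}

{A, D, E, F}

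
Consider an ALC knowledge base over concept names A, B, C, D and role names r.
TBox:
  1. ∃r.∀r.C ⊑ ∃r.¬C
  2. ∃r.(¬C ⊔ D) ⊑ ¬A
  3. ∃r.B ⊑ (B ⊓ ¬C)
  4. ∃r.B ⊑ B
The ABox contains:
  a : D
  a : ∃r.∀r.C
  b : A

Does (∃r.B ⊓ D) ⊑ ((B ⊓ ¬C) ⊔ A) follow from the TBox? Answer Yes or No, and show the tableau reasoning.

Yes

1. (∃r.B ⊓ D) ⊑ ((B ⊓ ¬C) ⊔ A)  ⇔  ((∃r.B ⊓ D) ⊓ ((¬B ⊔ C) ⊓ ¬A)) unsat w.r.t. T
   all branches close; clash {C, ¬C} at x₀
2. Hence (∃r.B ⊓ D) ⊑ ((B ⊓ ¬C) ⊔ A): entailed.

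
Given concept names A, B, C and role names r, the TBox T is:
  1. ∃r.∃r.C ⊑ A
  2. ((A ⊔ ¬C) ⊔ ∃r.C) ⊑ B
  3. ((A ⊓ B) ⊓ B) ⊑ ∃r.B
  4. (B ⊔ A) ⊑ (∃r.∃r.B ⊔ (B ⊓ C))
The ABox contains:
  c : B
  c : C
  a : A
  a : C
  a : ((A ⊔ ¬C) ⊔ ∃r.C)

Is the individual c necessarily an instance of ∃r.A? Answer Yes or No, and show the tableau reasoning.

No

1. c : ∃r.A?  L(c) = {B, C} ∪ {∀r.¬A}
   open: L(c) ⊇ {B, C, ¬A, ∀r.¬A, ∀r.∀r.¬C, …} (+ ∃-successors) — c ∉ ∃r.A possible
2. Hence c : ∃r.A: not entailed.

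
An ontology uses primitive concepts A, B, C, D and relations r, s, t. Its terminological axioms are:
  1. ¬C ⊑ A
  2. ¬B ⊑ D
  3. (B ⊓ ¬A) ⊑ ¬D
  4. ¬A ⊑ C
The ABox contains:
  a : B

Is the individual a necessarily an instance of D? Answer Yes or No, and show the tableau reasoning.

1. a : D?  L(a) = {B} ∪ {¬D}
   open: L(a) ⊇ {A, B, ¬D} — a ∉ D possible
2. Hence a : D: not entailed.

No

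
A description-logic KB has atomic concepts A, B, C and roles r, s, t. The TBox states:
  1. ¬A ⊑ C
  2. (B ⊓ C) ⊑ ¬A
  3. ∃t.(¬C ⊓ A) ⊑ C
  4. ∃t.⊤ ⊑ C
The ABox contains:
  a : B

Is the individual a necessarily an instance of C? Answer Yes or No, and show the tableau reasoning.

No

1. a : C?  L(a) = {B} ∪ {¬C}
   open: L(a) ⊇ {A, B, ¬C, ∀t.(C ⊔ ¬A), ∀t.⊥} — a ∉ C possible
2. Hence a : C: not entailed.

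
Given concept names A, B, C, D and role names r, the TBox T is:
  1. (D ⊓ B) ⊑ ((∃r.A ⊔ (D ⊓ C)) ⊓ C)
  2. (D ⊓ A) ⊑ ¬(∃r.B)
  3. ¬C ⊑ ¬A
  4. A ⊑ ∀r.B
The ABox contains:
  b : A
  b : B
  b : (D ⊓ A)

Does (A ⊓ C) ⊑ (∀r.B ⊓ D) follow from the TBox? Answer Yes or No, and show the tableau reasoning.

1. (A ⊓ C) ⊑ (∀r.B ⊓ D)  ⇔  ((A ⊓ C) ⊓ (∃r.¬B ⊔ ¬D)) unsat w.r.t. T
   apply at x₀: A⊑∀r.B
   open: L(x₀) ⊇ {A, C, ¬D, ∀r.B}
2. Hence (A ⊓ C) ⊑ (∀r.B ⊓ D): not entailed.

No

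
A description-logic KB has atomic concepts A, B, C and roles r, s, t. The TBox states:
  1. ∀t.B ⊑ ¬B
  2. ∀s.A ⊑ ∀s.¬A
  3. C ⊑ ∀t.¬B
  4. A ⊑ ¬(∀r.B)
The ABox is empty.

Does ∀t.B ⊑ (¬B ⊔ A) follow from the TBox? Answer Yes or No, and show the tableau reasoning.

Yes

1. ∀t.B ⊑ (¬B ⊔ A)  ⇔  (∀t.B ⊓ (B ⊓ ¬A)) unsat w.r.t. T
   all branches close; clash {B, ¬B} at x₀
2. Hence ∀t.B ⊑ (¬B ⊔ A): entailed.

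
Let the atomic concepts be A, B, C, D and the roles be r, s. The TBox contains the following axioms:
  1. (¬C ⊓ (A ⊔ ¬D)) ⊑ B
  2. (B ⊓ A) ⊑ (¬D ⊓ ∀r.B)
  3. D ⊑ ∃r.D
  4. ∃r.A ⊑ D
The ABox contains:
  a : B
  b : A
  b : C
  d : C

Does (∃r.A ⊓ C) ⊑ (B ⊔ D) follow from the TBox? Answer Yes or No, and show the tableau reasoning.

Yes

1. (∃r.A ⊓ C) ⊑ (B ⊔ D)  ⇔  ((∃r.A ⊓ C) ⊓ (¬B ⊓ ¬D)) unsat w.r.t. T
   all branches close; clash {D, ¬D} at x₀
2. Hence (∃r.A ⊓ C) ⊑ (B ⊔ D): entailed.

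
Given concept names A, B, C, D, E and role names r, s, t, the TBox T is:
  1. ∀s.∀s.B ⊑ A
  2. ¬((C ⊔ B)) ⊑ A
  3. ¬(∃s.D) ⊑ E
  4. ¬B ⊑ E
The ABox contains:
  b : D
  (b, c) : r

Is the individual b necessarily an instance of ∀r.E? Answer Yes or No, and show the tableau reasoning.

1. b : ∀r.E?  L(b) = {D} ∪ {∃r.¬E}
   open: L(b) ⊇ {B, D, ∃r.¬E, ∃s.D, ∃s.∃s.¬B} (+ ∃-successors) — b ∉ ∀r.E possible
2. Hence b : ∀r.E: not entailed.

No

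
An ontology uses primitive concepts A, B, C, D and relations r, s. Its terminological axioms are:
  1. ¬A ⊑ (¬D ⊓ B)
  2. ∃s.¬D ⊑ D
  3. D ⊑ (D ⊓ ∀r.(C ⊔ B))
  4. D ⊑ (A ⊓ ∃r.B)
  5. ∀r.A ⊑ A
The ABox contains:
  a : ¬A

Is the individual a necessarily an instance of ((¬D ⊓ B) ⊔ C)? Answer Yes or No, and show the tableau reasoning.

Yes

1. a : ((¬D ⊓ B) ⊔ C)?  L(a) = {¬A} ∪ {((D ⊔ ¬B) ⊓ ¬C)}
   clash {B, ¬B} at a — a ∈ ((¬D ⊓ B) ⊔ C)
2. Hence a : ((¬D ⊓ B) ⊔ C): entailed.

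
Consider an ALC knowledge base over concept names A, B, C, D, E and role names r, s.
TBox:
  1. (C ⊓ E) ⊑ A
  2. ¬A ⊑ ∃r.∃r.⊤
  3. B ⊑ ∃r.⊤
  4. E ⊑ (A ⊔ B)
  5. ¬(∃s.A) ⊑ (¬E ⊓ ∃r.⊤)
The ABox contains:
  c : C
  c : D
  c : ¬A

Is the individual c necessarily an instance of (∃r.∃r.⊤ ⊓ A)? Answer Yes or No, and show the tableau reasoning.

No

1. c : (∃r.∃r.⊤ ⊓ A)?  L(c) = {C, D, ¬A} ∪ {(∀r.∀r.⊥ ⊔ ¬A)}
   apply at c: ¬A⊑∃r.∃r.⊤
   open: L(c) ⊇ {C, D, ¬A, ¬B, ¬E, …} (+ ∃-successors) — c ∉ (∃r.∃r.⊤ ⊓ A) possible
2. Hence c : (∃r.∃r.⊤ ⊓ A): not entailed.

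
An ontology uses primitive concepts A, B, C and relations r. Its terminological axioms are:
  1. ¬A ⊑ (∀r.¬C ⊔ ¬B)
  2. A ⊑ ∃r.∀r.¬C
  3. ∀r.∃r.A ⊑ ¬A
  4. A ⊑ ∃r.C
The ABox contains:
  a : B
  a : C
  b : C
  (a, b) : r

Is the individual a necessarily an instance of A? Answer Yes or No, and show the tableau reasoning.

Yes

1. a : A?  L(a) = {B, C} ∪ {¬A}
   clash {B, ¬B} at a — a ∈ A
2. Hence a : A: entailed.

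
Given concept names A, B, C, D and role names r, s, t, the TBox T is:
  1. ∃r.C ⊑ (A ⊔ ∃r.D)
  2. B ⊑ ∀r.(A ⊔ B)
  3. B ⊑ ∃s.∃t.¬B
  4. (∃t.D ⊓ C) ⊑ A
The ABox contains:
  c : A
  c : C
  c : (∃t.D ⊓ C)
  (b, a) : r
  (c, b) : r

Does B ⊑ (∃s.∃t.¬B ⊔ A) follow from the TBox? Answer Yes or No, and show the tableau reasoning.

1. B ⊑ (∃s.∃t.¬B ⊔ A)  ⇔  (B ⊓ (∀s.∀t.B ⊓ ¬A)) unsat w.r.t. T
   all branches close; clash {A, ¬A} at x₀
2. Hence B ⊑ (∃s.∃t.¬B ⊔ A): entailed.

Yes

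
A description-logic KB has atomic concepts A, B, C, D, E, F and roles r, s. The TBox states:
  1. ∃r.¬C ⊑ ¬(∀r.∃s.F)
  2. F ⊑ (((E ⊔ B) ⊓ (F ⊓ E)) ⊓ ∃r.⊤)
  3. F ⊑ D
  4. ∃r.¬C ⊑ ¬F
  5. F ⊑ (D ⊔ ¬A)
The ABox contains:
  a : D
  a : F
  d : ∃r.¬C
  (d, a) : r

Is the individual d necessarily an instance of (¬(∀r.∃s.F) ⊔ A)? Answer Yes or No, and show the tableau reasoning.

1. d : (¬(∀r.∃s.F) ⊔ A)?  L(d) = {∃r.¬C} ∪ {(∀r.∃s.F ⊓ ¬A)}
   clash {F, ¬F} at an ∃-successor — d ∈ (¬(∀r.∃s.F) ⊔ A)
2. Hence d : (¬(∀r.∃s.F) ⊔ A): entailed.

Yes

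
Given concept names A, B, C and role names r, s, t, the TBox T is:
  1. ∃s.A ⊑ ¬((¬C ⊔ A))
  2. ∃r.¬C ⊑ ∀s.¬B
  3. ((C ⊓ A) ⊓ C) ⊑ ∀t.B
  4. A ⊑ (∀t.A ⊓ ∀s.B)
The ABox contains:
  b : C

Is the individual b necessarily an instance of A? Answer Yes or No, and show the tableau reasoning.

No

1. b : A?  L(b) = {C} ∪ {¬A}
   open: L(b) ⊇ {C, ¬A, ∀r.C, ∀s.¬A} — b ∉ A possible
2. Hence b : A: not entailed.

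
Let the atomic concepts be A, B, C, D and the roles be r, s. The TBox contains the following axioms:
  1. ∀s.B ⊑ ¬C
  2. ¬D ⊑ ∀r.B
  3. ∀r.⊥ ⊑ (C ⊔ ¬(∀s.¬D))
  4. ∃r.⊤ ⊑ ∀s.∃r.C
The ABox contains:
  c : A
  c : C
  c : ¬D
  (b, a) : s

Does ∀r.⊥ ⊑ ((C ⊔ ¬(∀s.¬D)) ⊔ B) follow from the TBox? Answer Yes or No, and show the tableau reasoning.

1. ∀r.⊥ ⊑ ((C ⊔ ¬(∀s.¬D)) ⊔ B)  ⇔  (∀r.⊥ ⊓ ((¬C ⊓ ∀s.¬D) ⊓ ¬B)) unsat w.r.t. T
   all branches close; clash {D, ¬D} at an ∃-successor
2. Hence ∀r.⊥ ⊑ ((C ⊔ ¬(∀s.¬D)) ⊔ B): entailed.

Yes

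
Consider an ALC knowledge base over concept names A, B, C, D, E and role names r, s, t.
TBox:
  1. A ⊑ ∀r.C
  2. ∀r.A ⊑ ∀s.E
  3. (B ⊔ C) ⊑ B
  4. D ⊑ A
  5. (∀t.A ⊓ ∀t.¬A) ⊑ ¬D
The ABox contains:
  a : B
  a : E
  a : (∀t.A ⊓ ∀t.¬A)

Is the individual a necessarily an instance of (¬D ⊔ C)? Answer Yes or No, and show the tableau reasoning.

Yes

1. a : (¬D ⊔ C)?  L(a) = {B, E, (∀t.A ⊓ ∀t.¬A)} ∪ {(D ⊓ ¬C)}
   clash {D, ¬D} at a — a ∈ (¬D ⊔ C)
2. Hence a : (¬D ⊔ C): entailed.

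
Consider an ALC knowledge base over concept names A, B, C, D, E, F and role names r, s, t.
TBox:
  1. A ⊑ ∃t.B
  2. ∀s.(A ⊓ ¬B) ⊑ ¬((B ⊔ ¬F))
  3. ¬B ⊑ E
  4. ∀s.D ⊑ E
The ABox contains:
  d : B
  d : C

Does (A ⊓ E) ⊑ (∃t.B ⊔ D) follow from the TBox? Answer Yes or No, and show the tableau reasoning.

1. (A ⊓ E) ⊑ (∃t.B ⊔ D)  ⇔  ((A ⊓ E) ⊓ (∀t.¬B ⊓ ¬D)) unsat w.r.t. T
   all branches close; clash {B, ¬B} at an ∃-successor
2. Hence (A ⊓ E) ⊑ (∃t.B ⊔ D): entailed.

Yes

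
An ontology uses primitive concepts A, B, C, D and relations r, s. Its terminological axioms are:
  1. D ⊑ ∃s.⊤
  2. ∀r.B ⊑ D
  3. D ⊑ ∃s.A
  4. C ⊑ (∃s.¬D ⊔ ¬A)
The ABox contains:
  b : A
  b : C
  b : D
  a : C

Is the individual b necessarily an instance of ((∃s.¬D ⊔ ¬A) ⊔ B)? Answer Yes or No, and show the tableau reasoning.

Yes

1. b : ((∃s.¬D ⊔ ¬A) ⊔ B)?  L(b) = {A, C, D} ∪ {((∀s.D ⊓ A) ⊓ ¬B)}
   clash {A, ¬A} at b — b ∈ ((∃s.¬D ⊔ ¬A) ⊔ B)
2. Hence b : ((∃s.¬D ⊔ ¬A) ⊔ B): entailed.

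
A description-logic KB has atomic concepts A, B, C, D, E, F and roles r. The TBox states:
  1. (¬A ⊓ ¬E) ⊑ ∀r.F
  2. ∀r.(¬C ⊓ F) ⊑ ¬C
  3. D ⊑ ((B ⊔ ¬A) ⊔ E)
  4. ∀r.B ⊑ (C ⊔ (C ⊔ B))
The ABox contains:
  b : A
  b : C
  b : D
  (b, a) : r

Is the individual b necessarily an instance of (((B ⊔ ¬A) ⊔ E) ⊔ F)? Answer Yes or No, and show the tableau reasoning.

Yes

1. b : (((B ⊔ ¬A) ⊔ E) ⊔ F)?  L(b) = {A, C, D} ∪ {(((¬B ⊓ A) ⊓ ¬E) ⊓ ¬F)}
   clash {E, ¬E} at b — b ∈ (((B ⊔ ¬A) ⊔ E) ⊔ F)
2. Hence b : (((B ⊔ ¬A) ⊔ E) ⊔ F): entailed.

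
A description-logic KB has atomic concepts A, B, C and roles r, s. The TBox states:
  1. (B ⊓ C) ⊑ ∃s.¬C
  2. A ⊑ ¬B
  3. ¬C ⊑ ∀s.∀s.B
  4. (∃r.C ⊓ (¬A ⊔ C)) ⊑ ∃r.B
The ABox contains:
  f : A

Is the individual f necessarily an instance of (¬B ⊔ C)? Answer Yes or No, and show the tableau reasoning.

Yes

1. f : (¬B ⊔ C)?  L(f) = {A} ∪ {(B ⊓ ¬C)}
   clash {B, ¬B} at f — f ∈ (¬B ⊔ C)
2. Hence f : (¬B ⊔ C): entailed.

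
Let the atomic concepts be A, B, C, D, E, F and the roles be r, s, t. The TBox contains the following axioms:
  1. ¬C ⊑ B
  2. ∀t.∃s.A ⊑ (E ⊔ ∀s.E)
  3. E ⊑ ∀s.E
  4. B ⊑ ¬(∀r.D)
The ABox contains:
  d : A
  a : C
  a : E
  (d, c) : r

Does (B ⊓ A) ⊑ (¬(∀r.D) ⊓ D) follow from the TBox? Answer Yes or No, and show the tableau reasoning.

No

1. (B ⊓ A) ⊑ (¬(∀r.D) ⊓ D)  ⇔  ((B ⊓ A) ⊓ (∀r.D ⊔ ¬D)) unsat w.r.t. T
   apply at x₀: B⊑¬(∀r.D)
   open: L(x₀) ⊇ {A, B, ¬D, ¬E, ∃r.¬D, …} (+ ∃-successors)
2. Hence (B ⊓ A) ⊑ (¬(∀r.D) ⊓ D): not entailed.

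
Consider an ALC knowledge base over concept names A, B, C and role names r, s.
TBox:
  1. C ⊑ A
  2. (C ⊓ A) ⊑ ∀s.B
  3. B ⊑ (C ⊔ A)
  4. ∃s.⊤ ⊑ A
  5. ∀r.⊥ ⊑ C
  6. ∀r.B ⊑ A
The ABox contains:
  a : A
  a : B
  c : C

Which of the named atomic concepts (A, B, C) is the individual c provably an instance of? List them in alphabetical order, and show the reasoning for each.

1. c : A?  L(c) = {C} ∪ {¬A}
   clash {A, ¬A} at c — c ∈ A
2. c : B?  L(c) = {C} ∪ {¬B}
   apply at c: C⊑A
   open: L(c) ⊇ {A, C, ¬B, ∀s.B} — c ∉ B possible
3. c : C?  L(c) = {C} ∪ {¬C}
   clash {C, ¬C} at c — c ∈ C
4. Entailed for c: {A, C}

{A, C}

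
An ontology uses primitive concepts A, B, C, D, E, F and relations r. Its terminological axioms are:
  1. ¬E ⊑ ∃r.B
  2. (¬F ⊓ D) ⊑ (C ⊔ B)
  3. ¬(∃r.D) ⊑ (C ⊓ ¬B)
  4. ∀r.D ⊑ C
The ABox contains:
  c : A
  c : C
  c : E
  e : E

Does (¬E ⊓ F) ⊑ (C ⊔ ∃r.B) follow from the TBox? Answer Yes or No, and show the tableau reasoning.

1. (¬E ⊓ F) ⊑ (C ⊔ ∃r.B)  ⇔  ((¬E ⊓ F) ⊓ (¬C ⊓ ∀r.¬B)) unsat w.r.t. T
   all branches close; clash {B, ¬B} at x₀
2. Hence (¬E ⊓ F) ⊑ (C ⊔ ∃r.B): entailed.

Yes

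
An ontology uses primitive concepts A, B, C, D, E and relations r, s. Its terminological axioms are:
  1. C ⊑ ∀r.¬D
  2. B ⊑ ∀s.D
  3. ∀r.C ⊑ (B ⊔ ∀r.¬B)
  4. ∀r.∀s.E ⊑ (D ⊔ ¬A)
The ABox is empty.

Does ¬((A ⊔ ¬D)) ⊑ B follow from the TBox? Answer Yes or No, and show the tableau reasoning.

No

1. ¬((A ⊔ ¬D)) ⊑ B  ⇔  ((¬A ⊓ D) ⊓ ¬B) unsat w.r.t. T
   open: L(x₀) ⊇ {D, ¬A, ¬B, ¬C, ∃r.¬C, …} (+ ∃-successors)
2. Hence ¬((A ⊔ ¬D)) ⊑ B: not entailed.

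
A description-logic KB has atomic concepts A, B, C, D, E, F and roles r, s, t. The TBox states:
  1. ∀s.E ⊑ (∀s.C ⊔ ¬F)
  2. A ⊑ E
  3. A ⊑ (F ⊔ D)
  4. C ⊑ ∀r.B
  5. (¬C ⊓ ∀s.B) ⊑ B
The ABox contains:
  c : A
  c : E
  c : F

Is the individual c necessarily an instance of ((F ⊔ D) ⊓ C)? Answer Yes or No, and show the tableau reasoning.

No

1. c : ((F ⊔ D) ⊓ C)?  L(c) = {A, E, F} ∪ {((¬F ⊓ ¬D) ⊔ ¬C)}
   apply at c: A⊑(F ⊔ D)
   open: L(c) ⊇ {A, E, F, ¬C, ∃s.¬B, …} (+ ∃-successors) — c ∉ ((F ⊔ D) ⊓ C) possible
2. Hence c : ((F ⊔ D) ⊓ C): not entailed.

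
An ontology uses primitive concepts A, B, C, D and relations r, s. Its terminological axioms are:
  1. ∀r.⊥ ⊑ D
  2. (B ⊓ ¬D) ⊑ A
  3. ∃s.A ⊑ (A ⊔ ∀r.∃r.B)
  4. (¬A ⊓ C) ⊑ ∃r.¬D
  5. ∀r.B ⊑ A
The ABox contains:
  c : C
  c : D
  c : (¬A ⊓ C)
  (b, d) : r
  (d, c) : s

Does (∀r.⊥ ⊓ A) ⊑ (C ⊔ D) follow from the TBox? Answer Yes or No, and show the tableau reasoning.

Yes

1. (∀r.⊥ ⊓ A) ⊑ (C ⊔ D)  ⇔  ((∀r.⊥ ⊓ A) ⊓ (¬C ⊓ ¬D)) unsat w.r.t. T
   all branches close; clash {D, ¬D} at x₀
2. Hence (∀r.⊥ ⊓ A) ⊑ (C ⊔ D): entailed.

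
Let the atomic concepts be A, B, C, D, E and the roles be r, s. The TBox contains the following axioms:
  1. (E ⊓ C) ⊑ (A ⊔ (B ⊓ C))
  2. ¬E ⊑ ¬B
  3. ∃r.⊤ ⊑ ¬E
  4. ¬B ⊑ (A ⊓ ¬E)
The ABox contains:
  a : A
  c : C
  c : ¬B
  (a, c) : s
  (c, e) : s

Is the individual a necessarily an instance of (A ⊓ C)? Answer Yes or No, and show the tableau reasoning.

No

1. a : (A ⊓ C)?  L(a) = {A} ∪ {(¬A ⊔ ¬C)}
   open: L(a) ⊇ {A, B, E, ¬C, ∀r.⊥} — a ∉ (A ⊓ C) possible
2. Hence a : (A ⊓ C): not entailed.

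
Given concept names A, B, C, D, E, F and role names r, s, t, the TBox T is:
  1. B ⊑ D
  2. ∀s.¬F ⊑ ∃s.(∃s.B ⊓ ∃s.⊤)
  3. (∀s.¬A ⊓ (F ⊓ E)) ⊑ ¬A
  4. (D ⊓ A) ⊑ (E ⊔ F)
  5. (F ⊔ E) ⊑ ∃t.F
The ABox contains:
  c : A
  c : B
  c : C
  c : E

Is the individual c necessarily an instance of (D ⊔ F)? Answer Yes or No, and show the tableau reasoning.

1. c : (D ⊔ F)?  L(c) = {A, B, C, E} ∪ {(¬D ⊓ ¬F)}
   clash {D, ¬D} at c — c ∈ (D ⊔ F)
2. Hence c : (D ⊔ F): entailed.

Yes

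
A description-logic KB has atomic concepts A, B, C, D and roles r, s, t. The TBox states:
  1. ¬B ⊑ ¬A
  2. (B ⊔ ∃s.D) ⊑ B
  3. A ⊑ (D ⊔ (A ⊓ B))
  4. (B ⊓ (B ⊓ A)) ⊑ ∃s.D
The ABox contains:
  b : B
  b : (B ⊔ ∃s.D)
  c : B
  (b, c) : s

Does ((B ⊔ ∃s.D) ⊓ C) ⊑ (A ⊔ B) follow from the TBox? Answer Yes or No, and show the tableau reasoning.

Yes

1. ((B ⊔ ∃s.D) ⊓ C) ⊑ (A ⊔ B)  ⇔  (((B ⊔ ∃s.D) ⊓ C) ⊓ (¬A ⊓ ¬B)) unsat w.r.t. T
   all branches close; clash {B, ¬B} at x₀
2. Hence ((B ⊔ ∃s.D) ⊓ C) ⊑ (A ⊔ B): entailed.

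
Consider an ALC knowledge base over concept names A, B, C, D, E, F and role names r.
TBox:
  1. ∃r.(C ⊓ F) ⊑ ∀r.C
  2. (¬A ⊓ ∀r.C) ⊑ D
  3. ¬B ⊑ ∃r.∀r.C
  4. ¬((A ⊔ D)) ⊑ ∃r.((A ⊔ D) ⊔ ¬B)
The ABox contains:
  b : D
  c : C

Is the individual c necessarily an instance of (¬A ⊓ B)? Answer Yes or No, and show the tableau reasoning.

No

1. c : (¬A ⊓ B)?  L(c) = {C} ∪ {(A ⊔ ¬B)}
   open: L(c) ⊇ {A, B, C, ∀r.(¬C ⊔ ¬F)} — c ∉ (¬A ⊓ B) possible
2. Hence c : (¬A ⊓ B): not entailed.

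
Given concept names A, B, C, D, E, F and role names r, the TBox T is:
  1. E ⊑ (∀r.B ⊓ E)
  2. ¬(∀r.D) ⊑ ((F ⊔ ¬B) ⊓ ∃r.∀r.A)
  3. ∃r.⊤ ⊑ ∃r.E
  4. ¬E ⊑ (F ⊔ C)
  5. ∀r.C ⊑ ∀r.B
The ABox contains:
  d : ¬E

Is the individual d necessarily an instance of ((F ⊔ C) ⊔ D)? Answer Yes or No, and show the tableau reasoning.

Yes

1. d : ((F ⊔ C) ⊔ D)?  L(d) = {¬E} ∪ {((¬F ⊓ ¬C) ⊓ ¬D)}
   clash {C, ¬C} at d — d ∈ ((F ⊔ C) ⊔ D)
2. Hence d : ((F ⊔ C) ⊔ D): entailed.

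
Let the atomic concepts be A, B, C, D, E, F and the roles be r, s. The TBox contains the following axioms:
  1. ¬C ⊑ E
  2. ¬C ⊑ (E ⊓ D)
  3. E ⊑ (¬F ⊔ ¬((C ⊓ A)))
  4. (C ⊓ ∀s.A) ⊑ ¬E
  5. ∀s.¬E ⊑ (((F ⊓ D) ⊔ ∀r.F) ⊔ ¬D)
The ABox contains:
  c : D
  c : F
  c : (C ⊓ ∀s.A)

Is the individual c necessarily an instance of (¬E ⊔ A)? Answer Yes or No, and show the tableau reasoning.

Yes

1. c : (¬E ⊔ A)?  L(c) = {D, F, (C ⊓ ∀s.A)} ∪ {(E ⊓ ¬A)}
   clash {E, ¬E} at c — c ∈ (¬E ⊔ A)
2. Hence c : (¬E ⊔ A): entailed.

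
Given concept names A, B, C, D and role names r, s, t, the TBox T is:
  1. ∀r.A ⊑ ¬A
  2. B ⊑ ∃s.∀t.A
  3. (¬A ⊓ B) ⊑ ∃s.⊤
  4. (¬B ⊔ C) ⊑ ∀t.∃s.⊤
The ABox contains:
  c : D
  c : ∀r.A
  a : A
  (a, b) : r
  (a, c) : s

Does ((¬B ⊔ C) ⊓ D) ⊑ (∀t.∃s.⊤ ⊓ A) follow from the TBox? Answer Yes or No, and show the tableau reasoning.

No

1. ((¬B ⊔ C) ⊓ D) ⊑ (∀t.∃s.⊤ ⊓ A)  ⇔  (((¬B ⊔ C) ⊓ D) ⊓ (∃t.∀s.⊥ ⊔ ¬A)) unsat w.r.t. T
   apply at x₀: (¬B ⊔ C)⊑∀t.∃s.⊤
   open: L(x₀) ⊇ {D, ¬A, ¬B, ∀t.∃s.⊤, ∃r.¬A} (+ ∃-successors)
2. Hence ((¬B ⊔ C) ⊓ D) ⊑ (∀t.∃s.⊤ ⊓ A): not entailed.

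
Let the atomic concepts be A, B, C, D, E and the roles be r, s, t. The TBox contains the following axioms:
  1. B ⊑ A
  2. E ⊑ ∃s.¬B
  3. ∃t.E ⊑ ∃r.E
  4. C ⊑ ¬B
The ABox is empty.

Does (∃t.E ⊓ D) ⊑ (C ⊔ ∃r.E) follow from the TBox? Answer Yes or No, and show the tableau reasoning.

1. (∃t.E ⊓ D) ⊑ (C ⊔ ∃r.E)  ⇔  ((∃t.E ⊓ D) ⊓ (¬C ⊓ ∀r.¬E)) unsat w.r.t. T
   all branches close; clash {E, ¬E} at an ∃-successor
2. Hence (∃t.E ⊓ D) ⊑ (C ⊔ ∃r.E): entailed.

Yes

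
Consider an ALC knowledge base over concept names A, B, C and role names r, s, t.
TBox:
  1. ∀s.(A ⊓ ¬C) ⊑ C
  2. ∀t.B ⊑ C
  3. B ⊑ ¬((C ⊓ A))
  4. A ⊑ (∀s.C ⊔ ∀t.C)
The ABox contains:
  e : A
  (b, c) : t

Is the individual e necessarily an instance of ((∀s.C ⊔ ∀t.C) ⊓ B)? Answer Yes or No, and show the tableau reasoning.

No

1. e : ((∀s.C ⊔ ∀t.C) ⊓ B)?  L(e) = {A} ∪ {((∃s.¬C ⊓ ∃t.¬C) ⊔ ¬B)}
   apply at e: A⊑(∀s.C ⊔ ∀t.C)
   open: L(e) ⊇ {A, ¬B, ∀s.C, ∃s.(¬A ⊔ C), ∃t.¬B} (+ ∃-successors) — e ∉ ((∀s.C ⊔ ∀t.C) ⊓ B) possible
2. Hence e : ((∀s.C ⊔ ∀t.C) ⊓ B): not entailed.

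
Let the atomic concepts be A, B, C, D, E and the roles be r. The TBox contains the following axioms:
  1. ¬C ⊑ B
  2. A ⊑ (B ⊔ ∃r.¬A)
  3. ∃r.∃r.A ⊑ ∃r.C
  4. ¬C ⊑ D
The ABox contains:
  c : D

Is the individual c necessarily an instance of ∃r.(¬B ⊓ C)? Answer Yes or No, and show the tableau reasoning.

1. c : ∃r.(¬B ⊓ C)?  L(c) = {D} ∪ {∀r.(B ⊔ ¬C)}
   open: L(c) ⊇ {C, D, ¬A, ∀r.(B ⊔ ¬C), ∀r.∀r.¬A} — c ∉ ∃r.(¬B ⊓ C) possible
2. Hence c : ∃r.(¬B ⊓ C): not entailed.

No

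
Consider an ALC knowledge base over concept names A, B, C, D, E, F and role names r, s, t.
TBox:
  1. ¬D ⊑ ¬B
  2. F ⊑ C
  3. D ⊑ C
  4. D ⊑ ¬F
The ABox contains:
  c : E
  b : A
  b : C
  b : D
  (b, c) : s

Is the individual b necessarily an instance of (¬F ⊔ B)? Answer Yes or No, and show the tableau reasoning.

1. b : (¬F ⊔ B)?  L(b) = {A, C, D} ∪ {(F ⊓ ¬B)}
   clash {F, ¬F} at b — b ∈ (¬F ⊔ B)
2. Hence b : (¬F ⊔ B): entailed.

Yes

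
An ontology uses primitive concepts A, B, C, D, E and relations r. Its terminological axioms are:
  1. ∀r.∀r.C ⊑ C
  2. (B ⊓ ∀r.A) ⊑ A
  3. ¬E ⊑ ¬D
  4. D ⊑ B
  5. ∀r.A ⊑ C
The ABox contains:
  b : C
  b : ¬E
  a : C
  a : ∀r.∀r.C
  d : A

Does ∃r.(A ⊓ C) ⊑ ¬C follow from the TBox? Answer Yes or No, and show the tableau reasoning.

No

1. ∃r.(A ⊓ C) ⊑ ¬C  ⇔  (∃r.(A ⊓ C) ⊓ C) unsat w.r.t. T
   open: L(x₀) ⊇ {C, E, ¬B, ¬D, ∃r.(A ⊓ C)} (+ ∃-successors)
2. Hence ∃r.(A ⊓ C) ⊑ ¬C: not entailed.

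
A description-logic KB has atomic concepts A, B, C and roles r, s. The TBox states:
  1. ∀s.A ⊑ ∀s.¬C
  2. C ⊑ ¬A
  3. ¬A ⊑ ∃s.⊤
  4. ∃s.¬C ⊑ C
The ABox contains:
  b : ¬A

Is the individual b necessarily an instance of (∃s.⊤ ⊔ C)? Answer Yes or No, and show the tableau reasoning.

Yes

1. b : (∃s.⊤ ⊔ C)?  L(b) = {¬A} ∪ {(∀s.⊥ ⊓ ¬C)}
   clash {C, ¬C} at b — b ∈ (∃s.⊤ ⊔ C)
2. Hence b : (∃s.⊤ ⊔ C): entailed.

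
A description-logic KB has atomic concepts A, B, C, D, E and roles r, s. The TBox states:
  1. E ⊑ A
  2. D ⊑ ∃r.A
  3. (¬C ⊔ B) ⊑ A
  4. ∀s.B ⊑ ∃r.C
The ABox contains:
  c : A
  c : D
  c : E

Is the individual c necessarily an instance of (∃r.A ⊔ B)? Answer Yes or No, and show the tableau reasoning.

Yes

1. c : (∃r.A ⊔ B)?  L(c) = {A, D, E} ∪ {(∀r.¬A ⊓ ¬B)}
   clash {A, ¬A} at an ∃-successor — c ∈ (∃r.A ⊔ B)
2. Hence c : (∃r.A ⊔ B): entailed.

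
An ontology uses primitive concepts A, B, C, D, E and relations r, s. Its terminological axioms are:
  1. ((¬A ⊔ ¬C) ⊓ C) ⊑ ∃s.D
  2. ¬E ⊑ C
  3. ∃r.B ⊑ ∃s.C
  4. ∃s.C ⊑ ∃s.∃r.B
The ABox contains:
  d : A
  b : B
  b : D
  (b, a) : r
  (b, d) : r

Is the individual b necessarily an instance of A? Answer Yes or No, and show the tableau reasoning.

1. b : A?  L(b) = {B, D} ∪ {¬A}
   open: L(b) ⊇ {B, D, E, ¬A, ¬C, …} — b ∉ A possible
2. Hence b : A: not entailed.

No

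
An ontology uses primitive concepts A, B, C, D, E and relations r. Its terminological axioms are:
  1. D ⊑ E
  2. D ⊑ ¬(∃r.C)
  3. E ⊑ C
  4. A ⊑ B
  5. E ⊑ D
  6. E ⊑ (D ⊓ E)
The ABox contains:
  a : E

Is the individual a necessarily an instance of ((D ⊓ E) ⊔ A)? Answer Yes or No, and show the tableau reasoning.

1. a : ((D ⊓ E) ⊔ A)?  L(a) = {E} ∪ {((¬D ⊔ ¬E) ⊓ ¬A)}
   clash {E, ¬E} at a — a ∈ ((D ⊓ E) ⊔ A)
2. Hence a : ((D ⊓ E) ⊔ A): entailed.

Yes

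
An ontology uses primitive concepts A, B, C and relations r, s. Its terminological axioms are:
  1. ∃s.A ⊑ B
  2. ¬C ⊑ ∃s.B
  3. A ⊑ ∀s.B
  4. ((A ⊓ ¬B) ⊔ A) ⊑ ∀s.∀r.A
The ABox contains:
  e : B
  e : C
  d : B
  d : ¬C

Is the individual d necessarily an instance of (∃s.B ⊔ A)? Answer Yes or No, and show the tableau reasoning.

1. d : (∃s.B ⊔ A)?  L(d) = {B, ¬C} ∪ {(∀s.¬B ⊓ ¬A)}
   clash {B, ¬B} at an ∃-successor — d ∈ (∃s.B ⊔ A)
2. Hence d : (∃s.B ⊔ A): entailed.

Yes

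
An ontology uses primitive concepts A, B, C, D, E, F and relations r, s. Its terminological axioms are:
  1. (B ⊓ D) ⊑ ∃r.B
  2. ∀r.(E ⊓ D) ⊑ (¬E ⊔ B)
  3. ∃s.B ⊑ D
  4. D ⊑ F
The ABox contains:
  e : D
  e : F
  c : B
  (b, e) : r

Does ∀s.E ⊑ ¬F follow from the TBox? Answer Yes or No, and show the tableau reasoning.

1. ∀s.E ⊑ ¬F  ⇔  (∀s.E ⊓ F) unsat w.r.t. T
   open: L(x₀) ⊇ {F, ¬B, ∀s.E, ∀s.¬B, ∃r.(¬E ⊔ ¬D)} (+ ∃-successors)
2. Hence ∀s.E ⊑ ¬F: not entailed.

No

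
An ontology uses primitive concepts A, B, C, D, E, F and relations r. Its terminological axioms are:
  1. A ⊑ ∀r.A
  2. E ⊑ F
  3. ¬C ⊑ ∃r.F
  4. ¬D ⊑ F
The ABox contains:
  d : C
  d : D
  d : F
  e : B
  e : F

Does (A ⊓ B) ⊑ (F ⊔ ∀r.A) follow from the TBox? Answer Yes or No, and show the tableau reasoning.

Yes

1. (A ⊓ B) ⊑ (F ⊔ ∀r.A)  ⇔  ((A ⊓ B) ⊓ (¬F ⊓ ∃r.¬A)) unsat w.r.t. T
   all branches close; clash {F, ¬F} at x₀
2. Hence (A ⊓ B) ⊑ (F ⊔ ∀r.A): entailed.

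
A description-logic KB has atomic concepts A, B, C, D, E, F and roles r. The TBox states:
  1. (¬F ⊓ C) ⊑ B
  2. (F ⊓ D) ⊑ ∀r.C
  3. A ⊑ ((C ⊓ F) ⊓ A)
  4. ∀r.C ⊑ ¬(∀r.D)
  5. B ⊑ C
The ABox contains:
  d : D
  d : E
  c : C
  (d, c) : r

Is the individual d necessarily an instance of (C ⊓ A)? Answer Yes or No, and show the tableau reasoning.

1. d : (C ⊓ A)?  L(d) = {D, E} ∪ {(¬C ⊔ ¬A)}
   open: L(d) ⊇ {D, E, ¬A, ¬B, ¬C, …} (+ ∃-successors) — d ∉ (C ⊓ A) possible
2. Hence d : (C ⊓ A): not entailed.

No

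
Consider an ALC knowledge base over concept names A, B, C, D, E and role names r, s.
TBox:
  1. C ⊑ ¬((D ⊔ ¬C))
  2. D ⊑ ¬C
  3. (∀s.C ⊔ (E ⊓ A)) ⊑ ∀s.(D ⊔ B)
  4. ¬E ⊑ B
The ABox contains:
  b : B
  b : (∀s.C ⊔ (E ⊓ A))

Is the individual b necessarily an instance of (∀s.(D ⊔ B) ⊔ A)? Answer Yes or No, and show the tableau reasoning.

Yes

1. b : (∀s.(D ⊔ B) ⊔ A)?  L(b) = {B, (∀s.C ⊔ (E ⊓ A))} ∪ {(∃s.(¬D ⊓ ¬B) ⊓ ¬A)}
   clash {A, ¬A} at b — b ∈ (∀s.(D ⊔ B) ⊔ A)
2. Hence b : (∀s.(D ⊔ B) ⊔ A): entailed.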